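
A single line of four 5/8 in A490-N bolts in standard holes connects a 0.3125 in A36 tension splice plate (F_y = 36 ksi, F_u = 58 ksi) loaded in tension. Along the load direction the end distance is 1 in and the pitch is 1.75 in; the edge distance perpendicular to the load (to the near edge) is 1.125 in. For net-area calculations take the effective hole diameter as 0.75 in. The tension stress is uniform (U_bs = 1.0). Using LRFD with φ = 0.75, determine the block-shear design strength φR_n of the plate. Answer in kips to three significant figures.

Shear plane L_v = 1 + 3·1.75 = 6.25 in; A_gv = 6.25 × 0.3125 = 1.953 in².
A_nv = (6.25 − 3.5·0.75) × 0.3125 = 1.133 in².
A_nt = (1.125 − 0.5·0.75) × 0.3125 = 0.2344 in².
0.6 F_u A_nv = 39.42 kips; 0.6 F_y A_gv = 42.19 kips → shear rupture governs the shear term.
R_n = 39.42 + 1.0 × 58 × 0.2344 = 53.02 kips.
Design strength φR_n = 0.75 × 53.02 = 39.8 kips.

39.8 kips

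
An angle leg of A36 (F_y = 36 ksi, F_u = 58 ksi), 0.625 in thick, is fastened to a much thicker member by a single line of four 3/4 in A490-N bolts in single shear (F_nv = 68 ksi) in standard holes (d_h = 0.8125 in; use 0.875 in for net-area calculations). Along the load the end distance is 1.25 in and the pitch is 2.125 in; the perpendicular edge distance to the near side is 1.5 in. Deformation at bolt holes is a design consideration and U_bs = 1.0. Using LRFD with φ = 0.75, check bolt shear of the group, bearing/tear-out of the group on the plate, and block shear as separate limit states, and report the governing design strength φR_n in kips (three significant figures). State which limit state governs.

90.1 kips (bolt shear governs)

Bolt shear: A_b = π·0.75²/4 = 0.4418 in²; R_n = 68 × 0.4418 × 4 × 1 = 120.2 kips → 0.75 × 120.2 = 90.1 kips.
Bearing: edge l_c = 0.8438, r_n = 36.7 kips; interior l_c = 1.312, r_n = 57.09 kips; R_n = 36.7 + 3·57.09 = 208 kips → 156 kips.
Block shear: A_gv = 4.766, A_nv = 2.852, A_nt = 0.6641 in²; R_n = min(0.6F_uA_nv, 0.6F_yA_gv) + U_bs·F_u·A_nt = 137.8 kips → 103 kips.
Bolt shear governs: 90.1 kips.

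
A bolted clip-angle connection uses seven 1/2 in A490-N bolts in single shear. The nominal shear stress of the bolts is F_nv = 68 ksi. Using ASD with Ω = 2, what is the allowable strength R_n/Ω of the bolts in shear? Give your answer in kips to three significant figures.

A_b = π × 0.5² / 4 = 0.1963 in².
R_n = F_nv · A_b · n · n_s = 68 × 0.1963 × 7 × 1 = 93.46 kips.
Allowable strength R_n/Ω = 93.46 / 2 = 46.7 kips.

46.7 kips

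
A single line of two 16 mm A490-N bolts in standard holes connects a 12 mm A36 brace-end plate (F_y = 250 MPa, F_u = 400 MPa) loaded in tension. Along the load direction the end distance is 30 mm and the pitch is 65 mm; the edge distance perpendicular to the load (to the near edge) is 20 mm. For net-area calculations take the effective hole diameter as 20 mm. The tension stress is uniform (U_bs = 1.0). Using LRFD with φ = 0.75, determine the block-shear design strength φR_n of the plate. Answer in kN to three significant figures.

Shear plane L_v = 30 + 1·65 = 95 mm; A_gv = 95 × 12 = 1140 mm².
A_nv = (95 − 1.5·20) × 12 = 780 mm².
A_nt = (20 − 0.5·20) × 12 = 120 mm².
0.6 F_u A_nv = 187.2 kN; 0.6 F_y A_gv = 171 kN → shear yielding governs the shear term.
R_n = 171 + 1.0 × 400 × 120 / 1000 = 219 kN.
Design strength φR_n = 0.75 × 219 = 164 kN.

164 kN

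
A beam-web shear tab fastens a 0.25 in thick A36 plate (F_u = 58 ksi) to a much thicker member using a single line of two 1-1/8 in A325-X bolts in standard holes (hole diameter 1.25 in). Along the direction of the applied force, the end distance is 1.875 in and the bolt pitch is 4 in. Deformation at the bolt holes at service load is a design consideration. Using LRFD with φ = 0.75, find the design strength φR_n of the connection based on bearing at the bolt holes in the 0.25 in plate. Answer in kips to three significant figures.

45.7 kips

Per bolt r_n = 1.2 l_c t F_u ≤ 2.4 d t F_u; upper limit = 2.4 × 1.125 × 0.25 × 58 = 39.15 kips.
Edge bolt: l_c = 1.875 − 1.25/2 = 1.25 in → 1.2 × 1.25 × 0.25 × 58 = 21.75 → r_n = 21.75 kips.
Interior bolts: l_c = 4 − 1.25 = 2.75 in → 1.2 × 2.75 × 0.25 × 58 = 47.85 → r_n = 39.15 kips.
R_n = 1 × 21.75 + 1 × 39.15 = 60.9 kips.
Design strength φR_n = 0.75 × 60.9 = 45.7 kips.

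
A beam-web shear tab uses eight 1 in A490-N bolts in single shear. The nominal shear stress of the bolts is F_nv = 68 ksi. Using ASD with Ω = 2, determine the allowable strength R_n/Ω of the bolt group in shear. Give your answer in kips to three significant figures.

214 kips

A_b = π × 1² / 4 = 0.7854 in².
R_n = F_nv · A_b · n · n_s = 68 × 0.7854 × 8 × 1 = 427.3 kips.
Allowable strength R_n/Ω = 427.3 / 2 = 214 kips.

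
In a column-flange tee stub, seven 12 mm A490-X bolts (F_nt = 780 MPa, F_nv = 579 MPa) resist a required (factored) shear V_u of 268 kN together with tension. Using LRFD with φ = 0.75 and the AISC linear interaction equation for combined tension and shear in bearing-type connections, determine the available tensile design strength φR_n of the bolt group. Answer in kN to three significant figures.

A_b = π·12²/4 = 113.1 mm²; f_rv = 268 × 1000 / (7 × 113.1) = 338.5 MPa.
F'_nt = 1.3 F_nt − (F_nt / φF_nv) f_rv = 1.3·780 − (780/(0.75·579))·338.5 = 406 MPa, capped at F_nt → F'_nt = 406 MPa.
R_n = F'_nt · A_b · n = 406 × 113.1 × 7 / 1000 = 321.4 kN.
Design strength φR_n = 0.75 × 321.4 = 241 kN.

241 kN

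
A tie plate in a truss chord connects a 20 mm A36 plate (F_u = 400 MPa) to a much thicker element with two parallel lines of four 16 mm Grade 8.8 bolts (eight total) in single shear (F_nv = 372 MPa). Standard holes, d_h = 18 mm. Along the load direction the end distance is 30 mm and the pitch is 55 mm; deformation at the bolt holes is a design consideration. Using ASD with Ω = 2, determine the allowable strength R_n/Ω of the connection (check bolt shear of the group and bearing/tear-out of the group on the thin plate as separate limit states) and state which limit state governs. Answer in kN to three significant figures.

Bolt shear: A_b = π·16²/4 = 201.1 mm²; R_n = 372 × 201.1 × 8 × 1 / 1000 = 598.4 kN → 598.4 / 2 = 299 kN.
Bearing (1.2 l_c t F_u ≤ 2.4 d t F_u): upper limit = 2.4·16·20·400 / 1000 = 307.2 kN.
  Edge l_c = 30 − 18/2 = 21 → r_n = 201.6 kN; interior l_c = 55 − 18 = 37 → r_n = 307.2 kN.
  R_n,bearing = 2·201.6 + 6·307.2 = 2246 kN → 2246 / 2 = 1120 kN.
Bolt shear governs: 299 kN.

299 kN (bolt shear governs)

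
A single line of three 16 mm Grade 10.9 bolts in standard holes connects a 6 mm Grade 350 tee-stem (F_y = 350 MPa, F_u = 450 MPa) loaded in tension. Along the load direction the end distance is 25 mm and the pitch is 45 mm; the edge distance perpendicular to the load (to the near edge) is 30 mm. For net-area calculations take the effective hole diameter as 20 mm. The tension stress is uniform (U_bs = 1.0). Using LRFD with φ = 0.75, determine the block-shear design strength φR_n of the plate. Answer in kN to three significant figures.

119 kN

Shear plane L_v = 25 + 2·45 = 115 mm; A_gv = 115 × 6 = 690 mm².
A_nv = (115 − 2.5·20) × 6 = 390 mm².
A_nt = (30 − 0.5·20) × 6 = 120 mm².
0.6 F_u A_nv = 105.3 kN; 0.6 F_y A_gv = 144.9 kN → shear rupture governs the shear term.
R_n = 105.3 + 1.0 × 450 × 120 / 1000 = 159.3 kN.
Design strength φR_n = 0.75 × 159.3 = 119 kN.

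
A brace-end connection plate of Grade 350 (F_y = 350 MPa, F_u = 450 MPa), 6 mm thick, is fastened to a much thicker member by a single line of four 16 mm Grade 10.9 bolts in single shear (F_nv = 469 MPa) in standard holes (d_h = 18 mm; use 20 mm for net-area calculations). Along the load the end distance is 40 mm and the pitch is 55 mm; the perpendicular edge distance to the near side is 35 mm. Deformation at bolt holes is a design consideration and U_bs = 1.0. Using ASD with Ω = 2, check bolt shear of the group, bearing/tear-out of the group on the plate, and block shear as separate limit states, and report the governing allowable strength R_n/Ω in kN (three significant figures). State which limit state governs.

Bolt shear: A_b = π·16²/4 = 201.1 mm²; R_n = 469 × 201.1 × 4 × 1 / 1000 = 377.2 kN → 377.2 / 2 = 189 kN.
Bearing: edge l_c = 31, r_n = 100.4 kN; interior l_c = 37, r_n = 103.7 kN; R_n = 100.4 + 3·103.7 = 411.5 kN → 206 kN.
Block shear: A_gv = 1230, A_nv = 810, A_nt = 150 mm²; R_n = min(0.6F_uA_nv, 0.6F_yA_gv) + U_bs·F_u·A_nt = 286.2 kN → 143 kN.
Block shear governs: 143 kN.

143 kN (block shear governs)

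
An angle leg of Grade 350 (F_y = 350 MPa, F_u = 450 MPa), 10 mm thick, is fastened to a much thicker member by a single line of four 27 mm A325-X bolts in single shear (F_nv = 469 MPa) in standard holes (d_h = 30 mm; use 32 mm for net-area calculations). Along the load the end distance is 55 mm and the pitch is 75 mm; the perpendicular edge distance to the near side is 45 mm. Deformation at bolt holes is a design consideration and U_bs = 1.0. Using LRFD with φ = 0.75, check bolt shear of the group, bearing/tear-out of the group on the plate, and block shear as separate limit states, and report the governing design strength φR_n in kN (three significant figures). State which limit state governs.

438 kN (block shear governs)

Bolt shear: A_b = π·27²/4 = 572.6 mm²; R_n = 469 × 572.6 × 4 × 1 / 1000 = 1074 kN → 0.75 × 1074 = 806 kN.
Bearing: edge l_c = 40, r_n = 216 kN; interior l_c = 45, r_n = 243 kN; R_n = 216 + 3·243 = 945 kN → 709 kN.
Block shear: A_gv = 2800, A_nv = 1680, A_nt = 290 mm²; R_n = min(0.6F_uA_nv, 0.6F_yA_gv) + U_bs·F_u·A_nt = 584.1 kN → 438 kN.
Block shear governs: 438 kN.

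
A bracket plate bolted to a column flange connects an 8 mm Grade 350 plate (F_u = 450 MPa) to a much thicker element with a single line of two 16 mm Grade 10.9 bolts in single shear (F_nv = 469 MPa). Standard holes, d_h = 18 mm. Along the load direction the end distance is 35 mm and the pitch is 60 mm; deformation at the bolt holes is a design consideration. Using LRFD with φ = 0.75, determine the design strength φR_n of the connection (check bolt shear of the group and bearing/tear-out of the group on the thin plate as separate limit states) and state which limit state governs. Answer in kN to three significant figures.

141 kN (bolt shear governs)

Bolt shear: A_b = π·16²/4 = 201.1 mm²; R_n = 469 × 201.1 × 2 × 1 / 1000 = 188.6 kN → 0.75 × 188.6 = 141 kN.
Bearing (1.2 l_c t F_u ≤ 2.4 d t F_u): upper limit = 2.4·16·8·450 / 1000 = 138.2 kN.
  Edge l_c = 35 − 18/2 = 26 → r_n = 112.3 kN; interior l_c = 60 − 18 = 42 → r_n = 138.2 kN.
  R_n,bearing = 1·112.3 + 1·138.2 = 250.6 kN → 0.75 × 250.6 = 188 kN.
Bolt shear governs: 141 kN.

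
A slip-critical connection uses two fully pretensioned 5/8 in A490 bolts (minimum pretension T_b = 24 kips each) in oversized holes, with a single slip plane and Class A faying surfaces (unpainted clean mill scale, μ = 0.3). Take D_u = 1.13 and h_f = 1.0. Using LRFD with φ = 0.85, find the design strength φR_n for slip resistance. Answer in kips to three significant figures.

R_n = μ · D_u · h_f · T_b · n_s · n_b = 0.3 × 1.13 × 1.0 × 24 × 1 × 2 = 16.27 kips.
Design strength φR_n = 0.85 × 16.27 = 13.8 kips.

13.8 kips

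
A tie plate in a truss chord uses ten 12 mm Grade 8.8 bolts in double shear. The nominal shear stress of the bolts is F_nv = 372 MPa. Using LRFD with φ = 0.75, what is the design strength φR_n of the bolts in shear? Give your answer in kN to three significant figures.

631 kN

A_b = π × 12² / 4 = 113.1 mm².
R_n = F_nv · A_b · n · n_s = 372 × 113.1 × 10 × 2 / 1000 = 841.4 kN.
Design strength φR_n = 0.75 × 841.4 = 631 kN.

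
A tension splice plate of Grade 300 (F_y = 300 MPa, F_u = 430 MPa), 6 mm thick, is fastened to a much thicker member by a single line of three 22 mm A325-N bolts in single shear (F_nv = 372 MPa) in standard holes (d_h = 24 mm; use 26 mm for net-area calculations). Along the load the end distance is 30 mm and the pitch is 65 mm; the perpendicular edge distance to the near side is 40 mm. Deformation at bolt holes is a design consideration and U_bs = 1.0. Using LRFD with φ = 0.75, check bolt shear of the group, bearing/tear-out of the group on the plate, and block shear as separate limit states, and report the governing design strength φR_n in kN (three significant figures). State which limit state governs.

Bolt shear: A_b = π·22²/4 = 380.1 mm²; R_n = 372 × 380.1 × 3 × 1 / 1000 = 424.2 kN → 0.75 × 424.2 = 318 kN.
Bearing: edge l_c = 18, r_n = 55.73 kN; interior l_c = 41, r_n = 126.9 kN; R_n = 55.73 + 2·126.9 = 309.6 kN → 232 kN.
Block shear: A_gv = 960, A_nv = 570, A_nt = 162 mm²; R_n = min(0.6F_uA_nv, 0.6F_yA_gv) + U_bs·F_u·A_nt = 216.7 kN → 163 kN.
Block shear governs: 163 kN.

163 kN (block shear governs)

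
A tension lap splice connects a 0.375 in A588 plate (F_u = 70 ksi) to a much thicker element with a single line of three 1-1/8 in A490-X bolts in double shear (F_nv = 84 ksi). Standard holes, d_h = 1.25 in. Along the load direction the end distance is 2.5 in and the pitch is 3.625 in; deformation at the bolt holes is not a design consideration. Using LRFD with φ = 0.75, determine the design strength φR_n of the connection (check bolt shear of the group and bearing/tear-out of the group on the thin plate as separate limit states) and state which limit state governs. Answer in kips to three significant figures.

Bolt shear: A_b = π·1.125²/4 = 0.994 in²; R_n = 84 × 0.994 × 3 × 2 = 501 kips → 0.75 × 501 = 376 kips.
Bearing (1.5 l_c t F_u ≤ 3.0 d t F_u): upper limit = 3.0·1.125·0.375·70 = 88.59 kips.
  Edge l_c = 2.5 − 1.25/2 = 1.875 → r_n = 73.83 kips; interior l_c = 3.625 − 1.25 = 2.375 → r_n = 88.59 kips.
  R_n,bearing = 1·73.83 + 2·88.59 = 251 kips → 0.75 × 251 = 188 kips.
Bearing governs: 188 kips.

188 kips (bearing governs)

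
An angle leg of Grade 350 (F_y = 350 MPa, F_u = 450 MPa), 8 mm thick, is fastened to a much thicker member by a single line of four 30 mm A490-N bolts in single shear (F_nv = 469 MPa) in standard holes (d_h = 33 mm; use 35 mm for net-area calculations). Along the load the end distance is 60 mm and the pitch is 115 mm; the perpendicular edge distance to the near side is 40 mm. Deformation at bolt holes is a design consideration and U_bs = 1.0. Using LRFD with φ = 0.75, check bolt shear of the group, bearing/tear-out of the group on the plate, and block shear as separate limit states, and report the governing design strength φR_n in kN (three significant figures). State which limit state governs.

Bolt shear: A_b = π·30²/4 = 706.9 mm²; R_n = 469 × 706.9 × 4 × 1 / 1000 = 1326 kN → 0.75 × 1326 = 995 kN.
Bearing: edge l_c = 43.5, r_n = 187.9 kN; interior l_c = 82, r_n = 259.2 kN; R_n = 187.9 + 3·259.2 = 965.5 kN → 724 kN.
Block shear: A_gv = 3240, A_nv = 2260, A_nt = 180 mm²; R_n = min(0.6F_uA_nv, 0.6F_yA_gv) + U_bs·F_u·A_nt = 691.2 kN → 518 kN.
Block shear governs: 518 kN.

518 kN (block shear governs)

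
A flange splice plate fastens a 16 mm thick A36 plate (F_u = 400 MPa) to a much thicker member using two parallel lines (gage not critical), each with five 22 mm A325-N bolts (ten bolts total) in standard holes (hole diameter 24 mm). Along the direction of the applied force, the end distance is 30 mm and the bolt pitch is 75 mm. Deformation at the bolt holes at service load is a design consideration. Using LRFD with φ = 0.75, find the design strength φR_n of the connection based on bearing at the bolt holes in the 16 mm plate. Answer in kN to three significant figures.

2230 kN

Per bolt r_n = 1.2 l_c t F_u ≤ 2.4 d t F_u; upper limit = 2.4 × 22 × 16 × 400 / 1000 = 337.9 kN.
Edge bolt: l_c = 30 − 24/2 = 18 mm → 1.2 × 18 × 16 × 400 / 1000 = 138.2 → r_n = 138.2 kN.
Interior bolts: l_c = 75 − 24 = 51 mm → 1.2 × 51 × 16 × 400 / 1000 = 391.7 → r_n = 337.9 kN.
R_n = 2 × 138.2 + 8 × 337.9 = 2980 kN.
Design strength φR_n = 0.75 × 2980 = 2230 kN.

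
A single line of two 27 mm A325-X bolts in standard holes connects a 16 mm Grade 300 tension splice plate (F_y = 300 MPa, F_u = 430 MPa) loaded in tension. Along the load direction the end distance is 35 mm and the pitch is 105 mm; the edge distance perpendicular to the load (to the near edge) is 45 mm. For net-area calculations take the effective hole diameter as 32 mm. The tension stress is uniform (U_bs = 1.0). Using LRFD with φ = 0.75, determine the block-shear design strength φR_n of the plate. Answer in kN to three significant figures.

434 kN

Shear plane L_v = 35 + 1·105 = 140 mm; A_gv = 140 × 16 = 2240 mm².
A_nv = (140 − 1.5·32) × 16 = 1472 mm².
A_nt = (45 − 0.5·32) × 16 = 464 mm².
0.6 F_u A_nv = 379.8 kN; 0.6 F_y A_gv = 403.2 kN → shear rupture governs the shear term.
R_n = 379.8 + 1.0 × 430 × 464 / 1000 = 579.3 kN.
Design strength φR_n = 0.75 × 579.3 = 434 kN.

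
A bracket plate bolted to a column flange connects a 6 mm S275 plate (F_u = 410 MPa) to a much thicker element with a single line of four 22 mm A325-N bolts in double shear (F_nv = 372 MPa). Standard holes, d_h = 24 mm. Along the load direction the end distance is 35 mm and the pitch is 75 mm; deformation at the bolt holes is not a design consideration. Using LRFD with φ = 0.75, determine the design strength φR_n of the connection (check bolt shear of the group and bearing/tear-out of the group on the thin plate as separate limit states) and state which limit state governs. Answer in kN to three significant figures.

429 kN (bearing governs)

Bolt shear: A_b = π·22²/4 = 380.1 mm²; R_n = 372 × 380.1 × 4 × 2 / 1000 = 1131 kN → 0.75 × 1131 = 848 kN.
Bearing (1.5 l_c t F_u ≤ 3.0 d t F_u): upper limit = 3.0·22·6·410 / 1000 = 162.4 kN.
  Edge l_c = 35 − 24/2 = 23 → r_n = 84.87 kN; interior l_c = 75 − 24 = 51 → r_n = 162.4 kN.
  R_n,bearing = 1·84.87 + 3·162.4 = 572 kN → 0.75 × 572 = 429 kN.
Bearing governs: 429 kN.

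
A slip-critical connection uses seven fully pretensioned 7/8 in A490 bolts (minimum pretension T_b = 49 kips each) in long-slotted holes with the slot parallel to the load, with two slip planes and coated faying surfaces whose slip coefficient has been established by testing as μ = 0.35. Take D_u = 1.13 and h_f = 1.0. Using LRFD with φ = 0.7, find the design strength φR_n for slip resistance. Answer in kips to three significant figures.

190 kips

R_n = μ · D_u · h_f · T_b · n_s · n_b = 0.35 × 1.13 × 1.0 × 49 × 2 × 7 = 271.3 kips.
Design strength φR_n = 0.7 × 271.3 = 190 kips.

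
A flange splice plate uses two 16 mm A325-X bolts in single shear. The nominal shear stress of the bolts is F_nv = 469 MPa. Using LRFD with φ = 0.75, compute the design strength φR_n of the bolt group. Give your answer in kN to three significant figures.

141 kN

A_b = π × 16² / 4 = 201.1 mm².
R_n = F_nv · A_b · n · n_s = 469 × 201.1 × 2 × 1 / 1000 = 188.6 kN.
Design strength φR_n = 0.75 × 188.6 = 141 kN.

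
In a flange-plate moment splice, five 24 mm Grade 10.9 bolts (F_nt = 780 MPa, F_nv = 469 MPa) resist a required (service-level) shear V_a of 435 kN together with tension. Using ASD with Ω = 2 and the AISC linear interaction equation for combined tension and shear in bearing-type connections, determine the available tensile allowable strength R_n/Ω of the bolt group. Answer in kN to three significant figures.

A_b = π·24²/4 = 452.4 mm²; f_rv = 435 × 1000 / (5 × 452.4) = 192.3 MPa.
F'_nt = 1.3 F_nt − (Ω F_nt / F_nv) f_rv = 1.3·780 − (2·780/469)·192.3 = 374.3 MPa, capped at F_nt → F'_nt = 374.3 MPa.
R_n = F'_nt · A_b · n = 374.3 × 452.4 × 5 / 1000 = 846.7 kN.
Allowable strength R_n/Ω = 846.7 / 2 = 423 kN.

423 kN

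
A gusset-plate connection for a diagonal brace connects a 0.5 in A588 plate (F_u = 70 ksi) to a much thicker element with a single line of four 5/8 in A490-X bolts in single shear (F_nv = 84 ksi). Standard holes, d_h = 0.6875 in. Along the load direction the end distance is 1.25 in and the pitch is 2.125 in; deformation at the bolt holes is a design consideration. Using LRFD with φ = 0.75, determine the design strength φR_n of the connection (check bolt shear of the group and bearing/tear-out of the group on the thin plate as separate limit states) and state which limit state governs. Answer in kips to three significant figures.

Bolt shear: A_b = π·0.625²/4 = 0.3068 in²; R_n = 84 × 0.3068 × 4 × 1 = 103.1 kips → 0.75 × 103.1 = 77.3 kips.
Bearing (1.2 l_c t F_u ≤ 2.4 d t F_u): upper limit = 2.4·0.625·0.5·70 = 52.5 kips.
  Edge l_c = 1.25 − 0.6875/2 = 0.9062 → r_n = 38.06 kips; interior l_c = 2.125 − 0.6875 = 1.438 → r_n = 52.5 kips.
  R_n,bearing = 1·38.06 + 3·52.5 = 195.6 kips → 0.75 × 195.6 = 147 kips.
Bolt shear governs: 77.3 kips.

77.3 kips (bolt shear governs)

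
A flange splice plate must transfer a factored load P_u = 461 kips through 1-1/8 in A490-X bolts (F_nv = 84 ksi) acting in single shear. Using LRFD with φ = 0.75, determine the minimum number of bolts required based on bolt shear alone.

A_b = π·1.125²/4 = 0.994 in².
Per-bolt design strength φR_n = 0.75 × 84 × 0.994 × 1 = 62.62 kips.
n ≥ 461 / 62.62 = 7.361 → use 8 bolts.

8 bolts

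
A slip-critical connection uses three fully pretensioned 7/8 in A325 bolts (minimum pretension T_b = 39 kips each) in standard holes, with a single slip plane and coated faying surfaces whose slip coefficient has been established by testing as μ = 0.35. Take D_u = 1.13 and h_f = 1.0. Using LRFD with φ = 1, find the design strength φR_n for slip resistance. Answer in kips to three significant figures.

R_n = μ · D_u · h_f · T_b · n_s · n_b = 0.35 × 1.13 × 1.0 × 39 × 1 × 3 = 46.27 kips.
Design strength φR_n = 1 × 46.27 = 46.3 kips.

46.3 kips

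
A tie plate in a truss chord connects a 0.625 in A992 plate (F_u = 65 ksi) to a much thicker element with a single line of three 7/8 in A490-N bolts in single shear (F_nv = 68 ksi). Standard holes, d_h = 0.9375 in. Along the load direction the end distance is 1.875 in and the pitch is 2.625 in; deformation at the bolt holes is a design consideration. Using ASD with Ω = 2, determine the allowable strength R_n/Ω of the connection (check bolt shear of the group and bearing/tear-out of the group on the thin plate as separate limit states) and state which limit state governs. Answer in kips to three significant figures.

Bolt shear: A_b = π·0.875²/4 = 0.6013 in²; R_n = 68 × 0.6013 × 3 × 1 = 122.7 kips → 122.7 / 2 = 61.3 kips.
Bearing (1.2 l_c t F_u ≤ 2.4 d t F_u): upper limit = 2.4·0.875·0.625·65 = 85.31 kips.
  Edge l_c = 1.875 − 0.9375/2 = 1.406 → r_n = 68.55 kips; interior l_c = 2.625 − 0.9375 = 1.688 → r_n = 82.27 kips.
  R_n,bearing = 1·68.55 + 2·82.27 = 233.1 kips → 233.1 / 2 = 117 kips.
Bolt shear governs: 61.3 kips.

61.3 kips (bolt shear governs)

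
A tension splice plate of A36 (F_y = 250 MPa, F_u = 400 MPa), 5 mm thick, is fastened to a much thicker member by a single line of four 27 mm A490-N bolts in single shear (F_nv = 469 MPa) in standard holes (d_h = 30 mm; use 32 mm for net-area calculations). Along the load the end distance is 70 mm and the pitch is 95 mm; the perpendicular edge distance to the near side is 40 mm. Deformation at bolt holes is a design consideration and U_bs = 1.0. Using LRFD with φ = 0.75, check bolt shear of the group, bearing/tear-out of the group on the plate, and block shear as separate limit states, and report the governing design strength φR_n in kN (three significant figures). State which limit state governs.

Bolt shear: A_b = π·27²/4 = 572.6 mm²; R_n = 469 × 572.6 × 4 × 1 / 1000 = 1074 kN → 0.75 × 1074 = 806 kN.
Bearing: edge l_c = 55, r_n = 129.6 kN; interior l_c = 65, r_n = 129.6 kN; R_n = 129.6 + 3·129.6 = 518.4 kN → 389 kN.
Block shear: A_gv = 1775, A_nv = 1215, A_nt = 120 mm²; R_n = min(0.6F_uA_nv, 0.6F_yA_gv) + U_bs·F_u·A_nt = 314.2 kN → 236 kN.
Block shear governs: 236 kN.

236 kN (block shear governs)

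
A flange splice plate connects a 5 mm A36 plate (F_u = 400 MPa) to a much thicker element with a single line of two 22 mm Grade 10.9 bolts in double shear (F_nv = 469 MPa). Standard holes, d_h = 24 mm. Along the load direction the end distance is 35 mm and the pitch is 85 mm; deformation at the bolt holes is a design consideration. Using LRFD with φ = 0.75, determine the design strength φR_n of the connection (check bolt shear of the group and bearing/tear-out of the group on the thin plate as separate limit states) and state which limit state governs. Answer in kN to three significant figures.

121 kN (bearing governs)

Bolt shear: A_b = π·22²/4 = 380.1 mm²; R_n = 469 × 380.1 × 2 × 2 / 1000 = 713.1 kN → 0.75 × 713.1 = 535 kN.
Bearing (1.2 l_c t F_u ≤ 2.4 d t F_u): upper limit = 2.4·22·5·400 / 1000 = 105.6 kN.
  Edge l_c = 35 − 24/2 = 23 → r_n = 55.2 kN; interior l_c = 85 − 24 = 61 → r_n = 105.6 kN.
  R_n,bearing = 1·55.2 + 1·105.6 = 160.8 kN → 0.75 × 160.8 = 121 kN.
Bearing governs: 121 kN.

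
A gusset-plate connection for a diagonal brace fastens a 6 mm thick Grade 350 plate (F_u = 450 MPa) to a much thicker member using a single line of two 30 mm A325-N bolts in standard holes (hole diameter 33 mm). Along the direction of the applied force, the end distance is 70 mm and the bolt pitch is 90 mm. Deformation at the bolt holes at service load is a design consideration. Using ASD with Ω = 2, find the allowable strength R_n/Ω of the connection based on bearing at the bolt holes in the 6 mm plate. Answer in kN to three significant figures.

179 kN

Per bolt r_n = 1.2 l_c t F_u ≤ 2.4 d t F_u; upper limit = 2.4 × 30 × 6 × 450 / 1000 = 194.4 kN.
Edge bolt: l_c = 70 − 33/2 = 53.5 mm → 1.2 × 53.5 × 6 × 450 / 1000 = 173.3 → r_n = 173.3 kN.
Interior bolts: l_c = 90 − 33 = 57 mm → 1.2 × 57 × 6 × 450 / 1000 = 184.7 → r_n = 184.7 kN.
R_n = 1 × 173.3 + 1 × 184.7 = 358 kN.
Allowable strength R_n/Ω = 358 / 2 = 179 kN.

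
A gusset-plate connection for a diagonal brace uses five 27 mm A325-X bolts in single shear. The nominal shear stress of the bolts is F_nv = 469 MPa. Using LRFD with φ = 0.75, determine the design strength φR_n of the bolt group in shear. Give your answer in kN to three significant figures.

A_b = π × 27² / 4 = 572.6 mm².
R_n = F_nv · A_b · n · n_s = 469 × 572.6 × 5 × 1 / 1000 = 1343 kN.
Design strength φR_n = 0.75 × 1343 = 1010 kN.

1010 kN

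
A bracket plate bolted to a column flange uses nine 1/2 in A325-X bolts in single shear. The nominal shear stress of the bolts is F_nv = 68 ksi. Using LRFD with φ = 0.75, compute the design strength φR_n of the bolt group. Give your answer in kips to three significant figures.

90.1 kips

A_b = π × 0.5² / 4 = 0.1963 in².
R_n = F_nv · A_b · n · n_s = 68 × 0.1963 × 9 × 1 = 120.2 kips.
Design strength φR_n = 0.75 × 120.2 = 90.1 kips.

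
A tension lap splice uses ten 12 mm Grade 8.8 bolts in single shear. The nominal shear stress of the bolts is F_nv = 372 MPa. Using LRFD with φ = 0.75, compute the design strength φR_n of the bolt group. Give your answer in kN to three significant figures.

A_b = π × 12² / 4 = 113.1 mm².
R_n = F_nv · A_b · n · n_s = 372 × 113.1 × 10 × 1 / 1000 = 420.7 kN.
Design strength φR_n = 0.75 × 420.7 = 316 kN.

316 kN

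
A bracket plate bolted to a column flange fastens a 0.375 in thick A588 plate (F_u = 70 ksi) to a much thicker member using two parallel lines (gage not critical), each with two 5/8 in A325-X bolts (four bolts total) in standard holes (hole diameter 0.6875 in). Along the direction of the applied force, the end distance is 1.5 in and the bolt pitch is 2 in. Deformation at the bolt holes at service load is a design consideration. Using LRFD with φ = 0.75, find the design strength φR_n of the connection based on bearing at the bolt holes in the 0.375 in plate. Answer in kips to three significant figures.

Per bolt r_n = 1.2 l_c t F_u ≤ 2.4 d t F_u; upper limit = 2.4 × 0.625 × 0.375 × 70 = 39.38 kips.
Edge bolt: l_c = 1.5 − 0.6875/2 = 1.156 in → 1.2 × 1.156 × 0.375 × 70 = 36.42 → r_n = 36.42 kips.
Interior bolts: l_c = 2 − 0.6875 = 1.312 in → 1.2 × 1.312 × 0.375 × 70 = 41.34 → r_n = 39.38 kips.
R_n = 2 × 36.42 + 2 × 39.38 = 151.6 kips.
Design strength φR_n = 0.75 × 151.6 = 114 kips.

114 kips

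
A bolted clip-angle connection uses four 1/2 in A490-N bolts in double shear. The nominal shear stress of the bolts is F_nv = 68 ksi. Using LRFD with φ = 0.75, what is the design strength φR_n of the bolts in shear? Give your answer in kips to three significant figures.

80.1 kips

A_b = π × 0.5² / 4 = 0.1963 in².
R_n = F_nv · A_b · n · n_s = 68 × 0.1963 × 4 × 2 = 106.8 kips.
Design strength φR_n = 0.75 × 106.8 = 80.1 kips.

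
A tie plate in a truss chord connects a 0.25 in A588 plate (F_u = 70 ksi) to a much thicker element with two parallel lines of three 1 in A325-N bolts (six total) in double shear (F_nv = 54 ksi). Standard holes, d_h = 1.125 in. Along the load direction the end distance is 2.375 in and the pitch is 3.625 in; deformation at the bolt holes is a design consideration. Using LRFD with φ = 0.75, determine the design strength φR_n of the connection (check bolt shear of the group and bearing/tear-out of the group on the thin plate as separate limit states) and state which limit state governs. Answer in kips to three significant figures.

Bolt shear: A_b = π·1²/4 = 0.7854 in²; R_n = 54 × 0.7854 × 6 × 2 = 508.9 kips → 0.75 × 508.9 = 382 kips.
Bearing (1.2 l_c t F_u ≤ 2.4 d t F_u): upper limit = 2.4·1·0.25·70 = 42 kips.
  Edge l_c = 2.375 − 1.125/2 = 1.812 → r_n = 38.06 kips; interior l_c = 3.625 − 1.125 = 2.5 → r_n = 42 kips.
  R_n,bearing = 2·38.06 + 4·42 = 244.1 kips → 0.75 × 244.1 = 183 kips.
Bearing governs: 183 kips.

183 kips (bearing governs)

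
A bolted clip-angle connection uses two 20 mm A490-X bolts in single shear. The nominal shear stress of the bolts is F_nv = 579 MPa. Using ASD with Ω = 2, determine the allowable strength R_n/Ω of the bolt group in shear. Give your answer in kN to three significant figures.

182 kN

A_b = π × 20² / 4 = 314.2 mm².
R_n = F_nv · A_b · n · n_s = 579 × 314.2 × 2 × 1 / 1000 = 363.8 kN.
Allowable strength R_n/Ω = 363.8 / 2 = 182 kN.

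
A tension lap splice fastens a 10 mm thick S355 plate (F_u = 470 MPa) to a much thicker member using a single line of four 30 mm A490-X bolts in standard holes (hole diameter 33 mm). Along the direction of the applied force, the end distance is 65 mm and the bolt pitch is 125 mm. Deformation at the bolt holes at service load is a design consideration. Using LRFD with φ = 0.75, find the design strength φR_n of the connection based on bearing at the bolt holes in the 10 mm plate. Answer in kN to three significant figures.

967 kN

Per bolt r_n = 1.2 l_c t F_u ≤ 2.4 d t F_u; upper limit = 2.4 × 30 × 10 × 470 / 1000 = 338.4 kN.
Edge bolt: l_c = 65 − 33/2 = 48.5 mm → 1.2 × 48.5 × 10 × 470 / 1000 = 273.5 → r_n = 273.5 kN.
Interior bolts: l_c = 125 − 33 = 92 mm → 1.2 × 92 × 10 × 470 / 1000 = 518.9 → r_n = 338.4 kN.
R_n = 1 × 273.5 + 3 × 338.4 = 1289 kN.
Design strength φR_n = 0.75 × 1289 = 967 kN.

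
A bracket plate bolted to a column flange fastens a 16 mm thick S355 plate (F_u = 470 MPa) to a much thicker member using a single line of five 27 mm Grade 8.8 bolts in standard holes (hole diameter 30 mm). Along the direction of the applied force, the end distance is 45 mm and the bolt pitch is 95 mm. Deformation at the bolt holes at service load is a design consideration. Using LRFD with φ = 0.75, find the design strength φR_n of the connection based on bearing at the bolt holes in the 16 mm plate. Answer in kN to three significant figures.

1660 kN

Per bolt r_n = 1.2 l_c t F_u ≤ 2.4 d t F_u; upper limit = 2.4 × 27 × 16 × 470 / 1000 = 487.3 kN.
Edge bolt: l_c = 45 − 30/2 = 30 mm → 1.2 × 30 × 16 × 470 / 1000 = 270.7 → r_n = 270.7 kN.
Interior bolts: l_c = 95 − 30 = 65 mm → 1.2 × 65 × 16 × 470 / 1000 = 586.6 → r_n = 487.3 kN.
R_n = 1 × 270.7 + 4 × 487.3 = 2220 kN.
Design strength φR_n = 0.75 × 2220 = 1660 kN.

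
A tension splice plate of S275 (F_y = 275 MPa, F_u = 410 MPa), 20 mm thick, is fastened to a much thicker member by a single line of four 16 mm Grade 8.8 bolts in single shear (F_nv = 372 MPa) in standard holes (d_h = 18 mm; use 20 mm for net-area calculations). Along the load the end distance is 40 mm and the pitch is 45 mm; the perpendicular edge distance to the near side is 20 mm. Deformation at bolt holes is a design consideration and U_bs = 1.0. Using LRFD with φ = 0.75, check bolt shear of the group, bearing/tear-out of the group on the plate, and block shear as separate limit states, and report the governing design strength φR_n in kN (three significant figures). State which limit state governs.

Bolt shear: A_b = π·16²/4 = 201.1 mm²; R_n = 372 × 201.1 × 4 × 1 / 1000 = 299.2 kN → 0.75 × 299.2 = 224 kN.
Bearing: edge l_c = 31, r_n = 305 kN; interior l_c = 27, r_n = 265.7 kN; R_n = 305 + 3·265.7 = 1102 kN → 827 kN.
Block shear: A_gv = 3500, A_nv = 2100, A_nt = 200 mm²; R_n = min(0.6F_uA_nv, 0.6F_yA_gv) + U_bs·F_u·A_nt = 598.6 kN → 449 kN.
Bolt shear governs: 224 kN.

224 kN (bolt shear governs)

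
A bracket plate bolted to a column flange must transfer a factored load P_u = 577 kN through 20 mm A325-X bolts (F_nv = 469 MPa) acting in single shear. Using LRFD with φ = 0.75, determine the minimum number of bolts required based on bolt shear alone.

6 bolts

A_b = π·20²/4 = 314.2 mm².
Per-bolt design strength φR_n = 0.75 × 469 × 314.2 × 1 / 1000 = 110.5 kN.
n ≥ 577 / 110.5 = 5.221 → use 6 bolts.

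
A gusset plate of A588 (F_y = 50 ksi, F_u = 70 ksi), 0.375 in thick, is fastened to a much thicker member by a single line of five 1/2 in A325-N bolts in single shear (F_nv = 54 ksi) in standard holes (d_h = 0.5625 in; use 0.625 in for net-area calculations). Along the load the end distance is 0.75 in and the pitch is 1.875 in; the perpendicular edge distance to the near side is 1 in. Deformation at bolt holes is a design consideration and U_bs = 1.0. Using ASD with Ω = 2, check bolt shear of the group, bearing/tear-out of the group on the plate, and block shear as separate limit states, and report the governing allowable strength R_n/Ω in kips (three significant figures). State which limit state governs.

Bolt shear: A_b = π·0.5²/4 = 0.1963 in²; R_n = 54 × 0.1963 × 5 × 1 = 53.01 kips → 53.01 / 2 = 26.5 kips.
Bearing: edge l_c = 0.4688, r_n = 14.77 kips; interior l_c = 1.312, r_n = 31.5 kips; R_n = 14.77 + 4·31.5 = 140.8 kips → 70.4 kips.
Block shear: A_gv = 3.094, A_nv = 2.039, A_nt = 0.2578 in²; R_n = min(0.6F_uA_nv, 0.6F_yA_gv) + U_bs·F_u·A_nt = 103.7 kips → 51.8 kips.
Bolt shear governs: 26.5 kips.

26.5 kips (bolt shear governs)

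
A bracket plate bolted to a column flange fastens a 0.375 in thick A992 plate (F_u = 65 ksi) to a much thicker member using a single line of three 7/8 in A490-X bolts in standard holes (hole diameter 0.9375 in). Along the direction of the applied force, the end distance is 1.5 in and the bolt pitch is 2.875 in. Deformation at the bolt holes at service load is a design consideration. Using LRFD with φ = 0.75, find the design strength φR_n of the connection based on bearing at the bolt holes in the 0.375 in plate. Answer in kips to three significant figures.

99.4 kips

Per bolt r_n = 1.2 l_c t F_u ≤ 2.4 d t F_u; upper limit = 2.4 × 0.875 × 0.375 × 65 = 51.19 kips.
Edge bolt: l_c = 1.5 − 0.9375/2 = 1.031 in → 1.2 × 1.031 × 0.375 × 65 = 30.16 → r_n = 30.16 kips.
Interior bolts: l_c = 2.875 − 0.9375 = 1.938 in → 1.2 × 1.938 × 0.375 × 65 = 56.67 → r_n = 51.19 kips.
R_n = 1 × 30.16 + 2 × 51.19 = 132.5 kips.
Design strength φR_n = 0.75 × 132.5 = 99.4 kips.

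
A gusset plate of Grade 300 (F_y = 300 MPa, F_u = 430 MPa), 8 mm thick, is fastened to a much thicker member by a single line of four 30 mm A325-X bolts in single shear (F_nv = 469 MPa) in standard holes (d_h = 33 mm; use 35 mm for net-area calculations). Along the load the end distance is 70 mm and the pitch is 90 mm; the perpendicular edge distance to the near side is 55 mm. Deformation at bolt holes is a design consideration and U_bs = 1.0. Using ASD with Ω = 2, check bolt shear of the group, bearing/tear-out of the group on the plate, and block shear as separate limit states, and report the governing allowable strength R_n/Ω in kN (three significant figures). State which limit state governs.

Bolt shear: A_b = π·30²/4 = 706.9 mm²; R_n = 469 × 706.9 × 4 × 1 / 1000 = 1326 kN → 1326 / 2 = 663 kN.
Bearing: edge l_c = 53.5, r_n = 220.8 kN; interior l_c = 57, r_n = 235.3 kN; R_n = 220.8 + 3·235.3 = 926.7 kN → 463 kN.
Block shear: A_gv = 2720, A_nv = 1740, A_nt = 300 mm²; R_n = min(0.6F_uA_nv, 0.6F_yA_gv) + U_bs·F_u·A_nt = 577.9 kN → 289 kN.
Block shear governs: 289 kN.

289 kN (block shear governs)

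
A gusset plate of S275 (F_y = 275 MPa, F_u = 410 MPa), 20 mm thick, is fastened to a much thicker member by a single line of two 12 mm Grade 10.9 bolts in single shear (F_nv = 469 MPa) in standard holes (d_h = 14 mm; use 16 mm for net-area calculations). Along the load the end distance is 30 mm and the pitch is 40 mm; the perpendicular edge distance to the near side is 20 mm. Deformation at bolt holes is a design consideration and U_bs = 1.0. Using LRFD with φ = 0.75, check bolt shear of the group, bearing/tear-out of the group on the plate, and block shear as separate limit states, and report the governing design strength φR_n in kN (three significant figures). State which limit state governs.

79.6 kN (bolt shear governs)

Bolt shear: A_b = π·12²/4 = 113.1 mm²; R_n = 469 × 113.1 × 2 × 1 / 1000 = 106.1 kN → 0.75 × 106.1 = 79.6 kN.
Bearing: edge l_c = 23, r_n = 226.3 kN; interior l_c = 26, r_n = 236.2 kN; R_n = 226.3 + 1·236.2 = 462.5 kN → 347 kN.
Block shear: A_gv = 1400, A_nv = 920, A_nt = 240 mm²; R_n = min(0.6F_uA_nv, 0.6F_yA_gv) + U_bs·F_u·A_nt = 324.7 kN → 244 kN.
Bolt shear governs: 79.6 kN.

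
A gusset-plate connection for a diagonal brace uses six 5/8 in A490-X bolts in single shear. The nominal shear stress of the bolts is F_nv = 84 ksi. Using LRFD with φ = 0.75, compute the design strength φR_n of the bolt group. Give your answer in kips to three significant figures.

116 kips

A_b = π × 0.625² / 4 = 0.3068 in².
R_n = F_nv · A_b · n · n_s = 84 × 0.3068 × 6 × 1 = 154.6 kips.
Design strength φR_n = 0.75 × 154.6 = 116 kips.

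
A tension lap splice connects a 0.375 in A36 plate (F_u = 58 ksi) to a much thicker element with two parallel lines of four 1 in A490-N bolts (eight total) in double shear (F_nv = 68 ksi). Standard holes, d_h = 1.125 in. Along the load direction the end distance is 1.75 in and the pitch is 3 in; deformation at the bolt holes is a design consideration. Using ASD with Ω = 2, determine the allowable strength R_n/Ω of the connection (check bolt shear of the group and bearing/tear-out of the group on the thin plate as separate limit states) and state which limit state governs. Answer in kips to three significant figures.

178 kips (bearing governs)

Bolt shear: A_b = π·1²/4 = 0.7854 in²; R_n = 68 × 0.7854 × 8 × 2 = 854.5 kips → 854.5 / 2 = 427 kips.
Bearing (1.2 l_c t F_u ≤ 2.4 d t F_u): upper limit = 2.4·1·0.375·58 = 52.2 kips.
  Edge l_c = 1.75 − 1.125/2 = 1.188 → r_n = 30.99 kips; interior l_c = 3 − 1.125 = 1.875 → r_n = 48.94 kips.
  R_n,bearing = 2·30.99 + 6·48.94 = 355.6 kips → 355.6 / 2 = 178 kips.
Bearing governs: 178 kips.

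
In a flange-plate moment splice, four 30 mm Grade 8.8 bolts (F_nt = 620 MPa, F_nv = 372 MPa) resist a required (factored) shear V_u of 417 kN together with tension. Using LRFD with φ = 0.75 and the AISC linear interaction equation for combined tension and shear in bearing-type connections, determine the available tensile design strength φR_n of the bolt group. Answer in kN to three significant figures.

A_b = π·30²/4 = 706.9 mm²; f_rv = 417 × 1000 / (4 × 706.9) = 147.5 MPa.
F'_nt = 1.3 F_nt − (F_nt / φF_nv) f_rv = 1.3·620 − (620/(0.75·372))·147.5 = 478.3 MPa, capped at F_nt → F'_nt = 478.3 MPa.
R_n = F'_nt · A_b · n = 478.3 × 706.9 × 4 / 1000 = 1352 kN.
Design strength φR_n = 0.75 × 1352 = 1010 kN.

1010 kN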